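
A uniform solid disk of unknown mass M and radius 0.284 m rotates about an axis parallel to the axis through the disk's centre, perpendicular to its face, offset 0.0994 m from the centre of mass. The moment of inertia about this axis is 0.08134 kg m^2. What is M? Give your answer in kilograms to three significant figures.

I = I_cm + Md² = (1/2)MR² + Md² = M·[0.5·(0.284)² + (0.0994)²] = M·0.050208.
So M = 0.08134 / 0.050208 = 1.62 kg.

1.62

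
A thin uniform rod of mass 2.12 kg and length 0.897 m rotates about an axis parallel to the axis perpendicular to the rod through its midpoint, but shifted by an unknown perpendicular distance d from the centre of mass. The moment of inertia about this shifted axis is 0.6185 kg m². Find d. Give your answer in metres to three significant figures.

About the centre-of-mass axis, I_cm = (1/12)ML² = (1/12)(2.12)(0.897)² = 0.14215 kg m².
Parallel axis theorem: I = I_cm + Md², so Md² = 0.6185 − 0.14215 = 0.47635 kg m².
d = √(0.47635 / 2.12) = 0.47402 m.

0.474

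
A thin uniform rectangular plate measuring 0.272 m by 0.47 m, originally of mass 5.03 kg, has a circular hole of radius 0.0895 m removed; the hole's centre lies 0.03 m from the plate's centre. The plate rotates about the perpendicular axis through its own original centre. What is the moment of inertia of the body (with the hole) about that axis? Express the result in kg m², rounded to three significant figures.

Unpierced body about its centre: I₀ = (1/12)M(a²+b²) = (1/12)(5.03)[(0.272)² + (0.47)²] = 0.12361 kg m².
The removed disk has mass m = M·πr²/(ab) = (5.03)·π(0.0895)²/(0.272·0.47) = 0.99014 kg (same uniform areal density).
Its moment of inertia about the rotation axis (parallel-axis theorem): I_hole = (1/2)mr² + md² = (1/2)(0.99014)(0.0895)² + (0.99014)(0.03)² = 0.0048568 kg m².
Treating the hole as negative mass, I = I₀ − I_hole = 0.12361 − 0.0048568 = 0.11875 kg m².

0.119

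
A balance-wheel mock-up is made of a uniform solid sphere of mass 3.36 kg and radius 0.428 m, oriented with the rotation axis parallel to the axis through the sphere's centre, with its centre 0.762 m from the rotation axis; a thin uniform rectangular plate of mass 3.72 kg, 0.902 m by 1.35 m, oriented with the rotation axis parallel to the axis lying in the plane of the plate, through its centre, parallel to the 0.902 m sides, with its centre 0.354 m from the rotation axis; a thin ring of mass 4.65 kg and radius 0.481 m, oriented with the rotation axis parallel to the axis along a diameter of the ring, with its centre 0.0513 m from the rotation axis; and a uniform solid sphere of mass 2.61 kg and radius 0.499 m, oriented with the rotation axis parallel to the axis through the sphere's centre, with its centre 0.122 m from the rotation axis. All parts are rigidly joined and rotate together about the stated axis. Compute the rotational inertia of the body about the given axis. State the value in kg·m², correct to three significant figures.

4.08

Solid sphere: I_cm = (2/5)MR² = (2/5)(3.36)(0.428)² = 0.2462 kg·m²; centre at d = 0.762 m, so I = I_cm + Md² gives I = 0.2462 + (3.36)(0.762)² = 2.1972 kg·m².
Rectangular plate: I_cm = (1/12)Mb² = (1/12)(3.72)(1.35)² = 0.56498 kg·m²; centre at d = 0.354 m, so I = I_cm + Md² gives I = 0.56498 + (3.72)(0.354)² = 1.0312 kg·m².
Thin ring: I_cm = (1/2)MR² = (1/2)(4.65)(0.481)² = 0.53791 kg·m²; centre at d = 0.0513 m, so I = I_cm + Md² gives I = 0.53791 + (4.65)(0.0513)² = 0.55015 kg·m².
Solid sphere: I_cm = (2/5)MR² = (2/5)(2.61)(0.499)² = 0.25996 kg·m²; centre at d = 0.122 m, so I = I_cm + Md² gives I = 0.25996 + (2.61)(0.122)² = 0.2988 kg·m².
Total I = 2.1972 + 1.0312 + 0.55015 + 0.2988 = 4.0773 kg·m².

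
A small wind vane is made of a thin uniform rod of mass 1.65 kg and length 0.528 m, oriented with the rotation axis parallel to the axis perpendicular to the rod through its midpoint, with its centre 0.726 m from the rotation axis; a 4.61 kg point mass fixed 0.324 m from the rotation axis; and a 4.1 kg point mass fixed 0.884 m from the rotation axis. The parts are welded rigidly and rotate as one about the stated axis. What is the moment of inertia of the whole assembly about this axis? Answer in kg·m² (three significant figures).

Thin rod: I_cm = (1/12)ML² = (1/12)(1.65)(0.528)² = 0.038333 kg·m²; centre at d = 0.726 m, so the parallel axis theorem gives I = 0.038333 + (1.65)(0.726)² = 0.90801 kg·m².
Point mass: I_cm = 0; centre at d = 0.324 m, so the parallel axis theorem gives I = 0 + (4.61)(0.324)² = 0.48394 kg·m².
Point mass: I_cm = 0; centre at d = 0.884 m, so the parallel axis theorem gives I = 0 + (4.1)(0.884)² = 3.204 kg·m².
Total I = 0.90801 + 0.48394 + 3.204 = 4.5959 kg·m².

4.60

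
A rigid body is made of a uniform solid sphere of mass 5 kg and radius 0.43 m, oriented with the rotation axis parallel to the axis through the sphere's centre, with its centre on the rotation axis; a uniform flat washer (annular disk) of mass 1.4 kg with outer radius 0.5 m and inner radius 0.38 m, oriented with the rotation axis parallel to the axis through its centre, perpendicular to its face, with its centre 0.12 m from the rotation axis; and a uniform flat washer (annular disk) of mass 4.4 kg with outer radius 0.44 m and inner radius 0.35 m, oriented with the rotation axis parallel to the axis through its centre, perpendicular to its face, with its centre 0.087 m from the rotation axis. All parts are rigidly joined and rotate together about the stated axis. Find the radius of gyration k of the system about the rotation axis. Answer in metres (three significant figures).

Solid sphere: I_cm = (2/5)MR² = (2/5)(5)(0.43)² = 0.3698 kg m²; axis through the centre, so I = 0.3698 kg m².
Annular disk: I_cm = (1/2)M(R²+r²) = (1/2)(1.4)[(0.5)² + (0.38)²] = 0.27608 kg m²; centre at d = 0.12 m, so I = I_cm + Md² gives I = 0.27608 + (1.4)(0.12)² = 0.29624 kg m².
Annular disk: I_cm = (1/2)M(R²+r²) = (1/2)(4.4)[(0.44)² + (0.35)²] = 0.69542 kg m²; centre at d = 0.087 m, so I = I_cm + Md² gives I = 0.69542 + (4.4)(0.087)² = 0.72872 kg m².
Total I = 1.3948 kg m²; total mass M = 10.8 kg.
k = √(I/M) = √(1.3948/10.8) = 0.35937 m.

0.359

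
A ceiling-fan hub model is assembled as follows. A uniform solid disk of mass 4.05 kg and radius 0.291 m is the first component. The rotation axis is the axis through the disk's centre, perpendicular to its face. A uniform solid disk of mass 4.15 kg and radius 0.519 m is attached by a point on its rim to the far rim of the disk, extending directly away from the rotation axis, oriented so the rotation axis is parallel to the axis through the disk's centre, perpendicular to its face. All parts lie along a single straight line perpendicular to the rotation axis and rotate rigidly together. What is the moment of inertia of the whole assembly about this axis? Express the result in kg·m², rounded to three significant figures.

Solid disk: I_cm = (1/2)MR² = (1/2)(4.05)(0.291)² = 0.17148 kg·m²; axis through the centre, so I = 0.17148 kg·m².
Solid disk: I_cm = (1/2)MR² = (1/2)(4.15)(0.519)² = 0.55892 kg·m²; centre at d = 0.291 + 0.519 = 0.81 m, so the parallel axis theorem gives I = 0.55892 + (4.15)(0.81)² = 3.2817 kg·m².
Total I = 0.17148 + 3.2817 = 3.4532 kg·m².

3.45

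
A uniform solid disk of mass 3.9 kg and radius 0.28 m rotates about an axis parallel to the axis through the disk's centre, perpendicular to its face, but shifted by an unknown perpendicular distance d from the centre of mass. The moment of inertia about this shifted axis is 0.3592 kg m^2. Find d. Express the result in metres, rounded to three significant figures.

0.230

About the centre-of-mass axis, I_cm = (1/2)MR² = (1/2)(3.9)(0.28)² = 0.15288 kg m^2.
Parallel axis theorem: I = I_cm + Md², so Md² = 0.3592 − 0.15288 = 0.20632 kg m^2.
d = √(0.20632 / 3.9) = 0.23001 m.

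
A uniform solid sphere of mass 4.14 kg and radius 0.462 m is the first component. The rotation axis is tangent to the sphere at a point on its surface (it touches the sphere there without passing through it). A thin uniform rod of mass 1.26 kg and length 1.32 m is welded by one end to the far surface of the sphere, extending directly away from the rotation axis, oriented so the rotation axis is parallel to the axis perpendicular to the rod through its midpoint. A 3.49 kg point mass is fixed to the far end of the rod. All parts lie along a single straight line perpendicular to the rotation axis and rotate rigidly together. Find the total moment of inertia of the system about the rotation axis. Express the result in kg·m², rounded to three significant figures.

Solid sphere: I_cm = (2/5)MR² = (2/5)(4.14)(0.462)² = 0.35346 kg·m²; centre at d = 0.462 m, so I = I_cm + Md² gives I = 0.35346 + (4.14)(0.462)² = 1.2371 kg·m².
Thin rod: I_cm = (1/12)ML² = (1/12)(1.26)(1.32)² = 0.18295 kg·m²; centre at d = 0.462 + 0.462 + 0.66 = 1.584 m, so I = I_cm + Md² gives I = 0.18295 + (1.26)(1.584)² = 3.3444 kg·m².
Point mass: I_cm = 0; centre at d = 0.462 + 0.462 + 0.66 + 0.66 = 2.244 m, so I = I_cm + Md² gives I = 0 + (3.49)(2.244)² = 17.574 kg·m².
Total I = 1.2371 + 3.3444 + 17.574 = 22.156 kg·m².

22.2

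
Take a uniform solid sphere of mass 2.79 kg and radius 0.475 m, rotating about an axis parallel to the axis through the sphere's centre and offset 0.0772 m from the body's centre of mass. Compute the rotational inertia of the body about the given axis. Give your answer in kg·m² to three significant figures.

I_cm = (2/5)MR² = (2/5)(2.79)(0.475)² = 0.2518 kg·m²; centre at d = 0.0772 m, so I = I_cm + Md² gives I = 0.2518 + (2.79)(0.0772)² = 0.26843 kg·m².

0.268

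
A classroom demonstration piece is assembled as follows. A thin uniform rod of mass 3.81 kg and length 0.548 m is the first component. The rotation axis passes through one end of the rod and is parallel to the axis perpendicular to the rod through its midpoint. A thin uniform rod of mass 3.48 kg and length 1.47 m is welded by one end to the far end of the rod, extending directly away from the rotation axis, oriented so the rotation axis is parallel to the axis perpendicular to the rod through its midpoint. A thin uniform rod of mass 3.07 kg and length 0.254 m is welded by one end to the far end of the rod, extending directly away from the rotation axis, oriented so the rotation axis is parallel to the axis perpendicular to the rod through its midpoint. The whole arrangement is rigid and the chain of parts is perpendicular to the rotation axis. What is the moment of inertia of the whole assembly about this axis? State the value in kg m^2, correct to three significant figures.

20.9

Thin rod: I_cm = (1/12)ML² = (1/12)(3.81)(0.548)² = 0.095347 kg m^2; centre at d = 0.274 m, so I = I_cm + Md² gives I = 0.095347 + (3.81)(0.274)² = 0.38139 kg m^2.
Thin rod: I_cm = (1/12)ML² = (1/12)(3.48)(1.47)² = 0.62666 kg m^2; centre at d = 0.274 + 0.274 + 0.735 = 1.283 m, so I = I_cm + Md² gives I = 0.62666 + (3.48)(1.283)² = 6.3551 kg m^2.
Thin rod: I_cm = (1/12)ML² = (1/12)(3.07)(0.254)² = 0.016505 kg m^2; centre at d = 0.274 + 0.274 + 0.735 + 0.735 + 0.127 = 2.145 m, so I = I_cm + Md² gives I = 0.016505 + (3.07)(2.145)² = 14.142 kg m^2.
Total I = 0.38139 + 6.3551 + 14.142 = 20.878 kg m^2.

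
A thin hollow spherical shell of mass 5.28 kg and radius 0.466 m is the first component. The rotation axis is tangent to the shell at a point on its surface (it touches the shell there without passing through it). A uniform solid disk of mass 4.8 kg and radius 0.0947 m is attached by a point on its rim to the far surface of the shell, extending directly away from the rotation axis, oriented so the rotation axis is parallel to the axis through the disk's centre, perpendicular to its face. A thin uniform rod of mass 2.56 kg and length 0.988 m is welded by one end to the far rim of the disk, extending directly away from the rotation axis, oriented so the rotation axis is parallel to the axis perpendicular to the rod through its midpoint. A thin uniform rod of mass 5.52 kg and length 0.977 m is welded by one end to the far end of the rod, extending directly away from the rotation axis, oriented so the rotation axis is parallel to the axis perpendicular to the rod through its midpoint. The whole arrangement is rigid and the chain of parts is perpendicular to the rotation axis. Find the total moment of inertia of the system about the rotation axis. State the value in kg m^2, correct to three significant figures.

51.6

Spherical shell: I_cm = (2/3)MR² = (2/3)(5.28)(0.466)² = 0.76439 kg m^2; centre at d = 0.466 m, so the parallel axis theorem gives I = 0.76439 + (5.28)(0.466)² = 1.911 kg m^2.
Solid disk: I_cm = (1/2)MR² = (1/2)(4.8)(0.0947)² = 0.021523 kg m^2; centre at d = 0.466 + 0.466 + 0.0947 = 1.0267 m, so the parallel axis theorem gives I = 0.021523 + (4.8)(1.0267)² = 5.0813 kg m^2.
Thin rod: I_cm = (1/12)ML² = (1/12)(2.56)(0.988)² = 0.20824 kg m^2; centre at d = 0.466 + 0.466 + 0.0947 + 0.0947 + 0.494 = 1.6154 m, so the parallel axis theorem gives I = 0.20824 + (2.56)(1.6154)² = 6.8886 kg m^2.
Thin rod: I_cm = (1/12)ML² = (1/12)(5.52)(0.977)² = 0.43908 kg m^2; centre at d = 0.466 + 0.466 + 0.0947 + 0.0947 + 0.494 + 0.494 + 0.4885 = 2.5979 m, so the parallel axis theorem gives I = 0.43908 + (5.52)(2.5979)² = 37.694 kg m^2.
Total I = 1.911 + 5.0813 + 6.8886 + 37.694 = 51.575 kg m^2.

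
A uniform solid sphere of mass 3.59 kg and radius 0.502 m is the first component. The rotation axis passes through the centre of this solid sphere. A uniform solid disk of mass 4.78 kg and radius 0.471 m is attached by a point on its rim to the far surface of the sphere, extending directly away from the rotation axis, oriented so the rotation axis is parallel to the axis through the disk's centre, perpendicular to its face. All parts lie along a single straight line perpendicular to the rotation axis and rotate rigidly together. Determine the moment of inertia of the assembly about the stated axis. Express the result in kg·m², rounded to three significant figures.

5.42

Solid sphere: I_cm = (2/5)MR² = (2/5)(3.59)(0.502)² = 0.36188 kg·m²; axis through the centre, so I = 0.36188 kg·m².
Solid disk: I_cm = (1/2)MR² = (1/2)(4.78)(0.471)² = 0.5302 kg·m²; centre at d = 0.502 + 0.471 = 0.973 m, so I = I_cm + Md² gives I = 0.5302 + (4.78)(0.973)² = 5.0556 kg·m².
Total I = 0.36188 + 5.0556 = 5.4174 kg·m².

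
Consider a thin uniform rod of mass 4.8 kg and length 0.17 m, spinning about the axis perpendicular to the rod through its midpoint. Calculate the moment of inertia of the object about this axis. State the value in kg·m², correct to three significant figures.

I_cm = (1/12)ML² = (1/12)(4.8)(0.17)² = 0.01156 kg·m²; axis through the centre, so I = 0.01156 kg·m².

0.0116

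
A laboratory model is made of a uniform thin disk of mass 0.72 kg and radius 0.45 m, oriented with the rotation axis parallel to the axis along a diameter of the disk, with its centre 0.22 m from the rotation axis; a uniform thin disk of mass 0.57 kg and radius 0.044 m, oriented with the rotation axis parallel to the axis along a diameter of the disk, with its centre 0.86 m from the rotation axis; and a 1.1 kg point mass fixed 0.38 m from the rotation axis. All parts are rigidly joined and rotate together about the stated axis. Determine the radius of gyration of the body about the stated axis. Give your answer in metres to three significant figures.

0.522

Thin disk: I_cm = (1/4)MR² = (1/4)(0.72)(0.45)² = 0.03645 kg·m²; centre at d = 0.22 m, so the parallel axis theorem gives I = 0.03645 + (0.72)(0.22)² = 0.071298 kg·m².
Thin disk: I_cm = (1/4)MR² = (1/4)(0.57)(0.044)² = 0.00027588 kg·m²; centre at d = 0.86 m, so the parallel axis theorem gives I = 0.00027588 + (0.57)(0.86)² = 0.42185 kg·m².
Point mass: I_cm = 0; centre at d = 0.38 m, so the parallel axis theorem gives I = 0 + (1.1)(0.38)² = 0.15884 kg·m².
Total I = 0.65199 kg·m²; total mass M = 2.39 kg.
k = √(I/M) = √(0.65199/2.39) = 0.5223 m.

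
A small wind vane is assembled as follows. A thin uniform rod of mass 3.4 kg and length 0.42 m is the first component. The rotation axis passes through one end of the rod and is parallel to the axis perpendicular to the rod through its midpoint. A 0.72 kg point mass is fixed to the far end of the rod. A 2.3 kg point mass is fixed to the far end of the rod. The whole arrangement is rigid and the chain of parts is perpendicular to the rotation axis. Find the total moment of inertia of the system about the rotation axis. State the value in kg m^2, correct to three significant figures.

0.733

Thin rod: I_cm = (1/12)ML² = (1/12)(3.4)(0.42)² = 0.04998 kg m^2; centre at d = 0.21 m, so the parallel axis theorem gives I = 0.04998 + (3.4)(0.21)² = 0.19992 kg m^2.
Point mass: I_cm = 0; centre at d = 0.21 + 0.21 = 0.42 m, so the parallel axis theorem gives I = 0 + (0.72)(0.42)² = 0.12701 kg m^2.
Point mass: I_cm = 0; centre at d = 0.21 + 0.21 = 0.42 m, so the parallel axis theorem gives I = 0 + (2.3)(0.42)² = 0.40572 kg m^2.
Total I = 0.19992 + 0.12701 + 0.40572 = 0.73265 kg m^2.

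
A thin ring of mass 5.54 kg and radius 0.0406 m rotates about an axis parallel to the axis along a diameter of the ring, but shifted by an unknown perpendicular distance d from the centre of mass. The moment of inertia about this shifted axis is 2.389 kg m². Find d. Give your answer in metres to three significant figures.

0.656

About the centre-of-mass axis, I_cm = (1/2)MR² = (1/2)(5.54)(0.0406)² = 0.004566 kg m².
Parallel axis theorem: I = I_cm + Md², so Md² = 2.389 − 0.004566 = 2.3844 kg m².
d = √(2.3844 / 5.54) = 0.65605 m.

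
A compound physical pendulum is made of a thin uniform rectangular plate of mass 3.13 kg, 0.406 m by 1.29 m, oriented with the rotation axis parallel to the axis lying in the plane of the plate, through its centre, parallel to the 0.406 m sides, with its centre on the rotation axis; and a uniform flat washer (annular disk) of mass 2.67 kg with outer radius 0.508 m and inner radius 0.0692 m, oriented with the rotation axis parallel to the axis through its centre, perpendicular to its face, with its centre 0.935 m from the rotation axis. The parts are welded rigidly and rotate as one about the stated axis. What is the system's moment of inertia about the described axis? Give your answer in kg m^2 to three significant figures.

3.12

Rectangular plate: I_cm = (1/12)Mb² = (1/12)(3.13)(1.29)² = 0.43405 kg m^2; axis through the centre, so I = 0.43405 kg m^2.
Annular disk: I_cm = (1/2)M(R²+r²) = (1/2)(2.67)[(0.508)² + (0.0692)²] = 0.35091 kg m^2; centre at d = 0.935 m, so I = I_cm + Md² gives I = 0.35091 + (2.67)(0.935)² = 2.6851 kg m^2.
Total I = 0.43405 + 2.6851 = 3.1191 kg m^2.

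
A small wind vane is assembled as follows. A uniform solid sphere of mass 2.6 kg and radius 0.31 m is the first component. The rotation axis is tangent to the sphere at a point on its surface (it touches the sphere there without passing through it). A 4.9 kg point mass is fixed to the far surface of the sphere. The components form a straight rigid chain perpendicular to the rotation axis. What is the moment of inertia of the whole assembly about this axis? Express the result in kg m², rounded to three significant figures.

Solid sphere: I_cm = (2/5)MR² = (2/5)(2.6)(0.31)² = 0.099944 kg m²; centre at d = 0.31 m, so I = I_cm + Md² gives I = 0.099944 + (2.6)(0.31)² = 0.3498 kg m².
Point mass: I_cm = 0; centre at d = 0.31 + 0.31 = 0.62 m, so I = I_cm + Md² gives I = 0 + (4.9)(0.62)² = 1.8836 kg m².
Total I = 0.3498 + 1.8836 = 2.2334 kg m².

2.23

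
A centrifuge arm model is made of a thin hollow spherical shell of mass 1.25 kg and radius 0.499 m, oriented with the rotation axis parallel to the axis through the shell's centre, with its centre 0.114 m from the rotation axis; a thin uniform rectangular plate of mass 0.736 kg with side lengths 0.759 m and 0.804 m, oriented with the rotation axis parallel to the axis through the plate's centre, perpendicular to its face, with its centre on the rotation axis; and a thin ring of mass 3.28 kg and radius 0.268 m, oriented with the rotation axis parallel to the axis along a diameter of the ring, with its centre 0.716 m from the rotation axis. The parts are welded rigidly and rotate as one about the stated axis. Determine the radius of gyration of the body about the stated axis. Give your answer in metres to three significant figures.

0.631

Spherical shell: I_cm = (2/3)MR² = (2/3)(1.25)(0.499)² = 0.2075 kg m^2; centre at d = 0.114 m, so I = I_cm + Md² gives I = 0.2075 + (1.25)(0.114)² = 0.22375 kg m^2.
Rectangular plate: I_cm = (1/12)M(a²+b²) = (1/12)(0.736)[(0.759)² + (0.804)²] = 0.07498 kg m^2; axis through the centre, so I = 0.07498 kg m^2.
Thin ring: I_cm = (1/2)MR² = (1/2)(3.28)(0.268)² = 0.11779 kg m^2; centre at d = 0.716 m, so I = I_cm + Md² gives I = 0.11779 + (3.28)(0.716)² = 1.7993 kg m^2.
Total I = 2.098 kg m^2; total mass M = 5.266 kg.
k = √(I/M) = √(2.098/5.266) = 0.6312 m.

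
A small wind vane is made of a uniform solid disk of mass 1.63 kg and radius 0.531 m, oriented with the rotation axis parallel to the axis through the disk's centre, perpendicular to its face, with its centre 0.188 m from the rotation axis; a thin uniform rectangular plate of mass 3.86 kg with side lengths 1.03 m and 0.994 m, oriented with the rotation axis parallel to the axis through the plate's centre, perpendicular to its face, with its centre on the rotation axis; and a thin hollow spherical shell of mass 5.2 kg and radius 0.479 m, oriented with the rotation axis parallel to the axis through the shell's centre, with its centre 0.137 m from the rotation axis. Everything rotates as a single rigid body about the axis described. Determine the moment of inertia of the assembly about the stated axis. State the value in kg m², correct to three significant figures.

1.84

Solid disk: I_cm = (1/2)MR² = (1/2)(1.63)(0.531)² = 0.2298 kg m²; centre at d = 0.188 m, so the parallel axis theorem gives I = 0.2298 + (1.63)(0.188)² = 0.28741 kg m².
Rectangular plate: I_cm = (1/12)M(a²+b²) = (1/12)(3.86)[(1.03)² + (0.994)²] = 0.65907 kg m²; axis through the centre, so I = 0.65907 kg m².
Spherical shell: I_cm = (2/3)MR² = (2/3)(5.2)(0.479)² = 0.7954 kg m²; centre at d = 0.137 m, so the parallel axis theorem gives I = 0.7954 + (5.2)(0.137)² = 0.89299 kg m².
Total I = 0.28741 + 0.65907 + 0.89299 = 1.8395 kg m².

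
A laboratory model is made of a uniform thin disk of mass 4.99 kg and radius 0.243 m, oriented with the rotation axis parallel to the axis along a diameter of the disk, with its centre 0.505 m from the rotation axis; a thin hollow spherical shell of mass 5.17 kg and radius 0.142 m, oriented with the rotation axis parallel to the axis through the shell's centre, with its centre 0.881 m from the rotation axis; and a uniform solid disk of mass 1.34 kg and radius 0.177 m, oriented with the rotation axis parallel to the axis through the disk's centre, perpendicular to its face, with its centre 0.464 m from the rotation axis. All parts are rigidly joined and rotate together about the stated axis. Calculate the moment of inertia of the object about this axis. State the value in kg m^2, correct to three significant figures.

5.74

Thin disk: I_cm = (1/4)MR² = (1/4)(4.99)(0.243)² = 0.073664 kg m^2; centre at d = 0.505 m, so I = I_cm + Md² gives I = 0.073664 + (4.99)(0.505)² = 1.3462 kg m^2.
Spherical shell: I_cm = (2/3)MR² = (2/3)(5.17)(0.142)² = 0.069499 kg m^2; centre at d = 0.881 m, so I = I_cm + Md² gives I = 0.069499 + (5.17)(0.881)² = 4.0823 kg m^2.
Solid disk: I_cm = (1/2)MR² = (1/2)(1.34)(0.177)² = 0.02099 kg m^2; centre at d = 0.464 m, so I = I_cm + Md² gives I = 0.02099 + (1.34)(0.464)² = 0.30949 kg m^2.
Total I = 1.3462 + 4.0823 + 0.30949 = 5.738 kg m^2.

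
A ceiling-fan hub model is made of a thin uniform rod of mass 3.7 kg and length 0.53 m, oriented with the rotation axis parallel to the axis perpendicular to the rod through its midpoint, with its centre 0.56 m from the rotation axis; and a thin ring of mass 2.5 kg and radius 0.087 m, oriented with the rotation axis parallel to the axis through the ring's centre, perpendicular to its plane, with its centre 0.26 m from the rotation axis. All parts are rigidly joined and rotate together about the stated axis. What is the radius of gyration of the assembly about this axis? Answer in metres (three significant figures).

Thin rod: I_cm = (1/12)ML² = (1/12)(3.7)(0.53)² = 0.086611 kg·m²; centre at d = 0.56 m, so the parallel axis theorem gives I = 0.086611 + (3.7)(0.56)² = 1.2469 kg·m².
Thin ring: I_cm = MR² = (2.5)(0.087)² = 0.018922 kg·m²; centre at d = 0.26 m, so the parallel axis theorem gives I = 0.018922 + (2.5)(0.26)² = 0.18792 kg·m².
Total I = 1.4349 kg·m²; total mass M = 6.2 kg.
k = √(I/M) = √(1.4349/6.2) = 0.48107 m.

0.481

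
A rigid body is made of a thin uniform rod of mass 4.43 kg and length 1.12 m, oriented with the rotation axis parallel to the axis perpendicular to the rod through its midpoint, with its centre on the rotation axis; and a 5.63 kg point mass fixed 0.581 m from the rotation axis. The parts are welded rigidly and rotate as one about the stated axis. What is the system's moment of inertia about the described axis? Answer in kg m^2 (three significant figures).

2.36

Thin rod: I_cm = (1/12)ML² = (1/12)(4.43)(1.12)² = 0.46308 kg m^2; axis through the centre, so I = 0.46308 kg m^2.
Point mass: I_cm = 0; centre at d = 0.581 m, so I = I_cm + Md² gives I = 0 + (5.63)(0.581)² = 1.9005 kg m^2.
Total I = 0.46308 + 1.9005 = 2.3636 kg m^2.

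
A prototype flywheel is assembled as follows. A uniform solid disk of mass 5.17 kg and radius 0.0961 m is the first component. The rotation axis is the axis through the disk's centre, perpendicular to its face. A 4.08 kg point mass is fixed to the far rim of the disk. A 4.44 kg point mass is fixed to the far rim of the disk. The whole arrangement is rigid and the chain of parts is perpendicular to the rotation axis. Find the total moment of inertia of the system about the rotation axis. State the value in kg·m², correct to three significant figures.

Solid disk: I_cm = (1/2)MR² = (1/2)(5.17)(0.0961)² = 0.023873 kg·m²; axis through the centre, so I = 0.023873 kg·m².
Point mass: I_cm = 0; centre at d = 0.0961 m, so the parallel axis theorem gives I = 0 + (4.08)(0.0961)² = 0.03768 kg·m².
Point mass: I_cm = 0; centre at d = 0.0961 m, so the parallel axis theorem gives I = 0 + (4.44)(0.0961)² = 0.041004 kg·m².
Total I = 0.023873 + 0.03768 + 0.041004 = 0.10256 kg·m².

0.103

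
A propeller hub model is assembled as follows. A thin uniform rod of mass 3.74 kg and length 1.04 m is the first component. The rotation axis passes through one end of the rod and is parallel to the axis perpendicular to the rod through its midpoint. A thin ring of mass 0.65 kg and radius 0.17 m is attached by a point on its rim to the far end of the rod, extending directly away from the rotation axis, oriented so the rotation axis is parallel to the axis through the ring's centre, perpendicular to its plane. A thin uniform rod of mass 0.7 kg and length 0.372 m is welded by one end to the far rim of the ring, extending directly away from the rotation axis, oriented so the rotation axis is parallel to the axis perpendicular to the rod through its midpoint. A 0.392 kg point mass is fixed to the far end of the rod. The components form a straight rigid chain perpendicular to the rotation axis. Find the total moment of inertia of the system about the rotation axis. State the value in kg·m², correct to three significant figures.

5.25

Thin rod: I_cm = (1/12)ML² = (1/12)(3.74)(1.04)² = 0.3371 kg·m²; centre at d = 0.52 m, so the parallel axis theorem gives I = 0.3371 + (3.74)(0.52)² = 1.3484 kg·m².
Thin ring: I_cm = MR² = (0.65)(0.17)² = 0.018785 kg·m²; centre at d = 0.52 + 0.52 + 0.17 = 1.21 m, so the parallel axis theorem gives I = 0.018785 + (0.65)(1.21)² = 0.97045 kg·m².
Thin rod: I_cm = (1/12)ML² = (1/12)(0.7)(0.372)² = 0.0080724 kg·m²; centre at d = 0.52 + 0.52 + 0.17 + 0.17 + 0.186 = 1.566 m, so the parallel axis theorem gives I = 0.0080724 + (0.7)(1.566)² = 1.7247 kg·m².
Point mass: I_cm = 0; centre at d = 0.52 + 0.52 + 0.17 + 0.17 + 0.186 + 0.186 = 1.752 m, so the parallel axis theorem gives I = 0 + (0.392)(1.752)² = 1.2032 kg·m².
Total I = 1.3484 + 0.97045 + 1.7247 + 1.2032 = 5.2468 kg·m².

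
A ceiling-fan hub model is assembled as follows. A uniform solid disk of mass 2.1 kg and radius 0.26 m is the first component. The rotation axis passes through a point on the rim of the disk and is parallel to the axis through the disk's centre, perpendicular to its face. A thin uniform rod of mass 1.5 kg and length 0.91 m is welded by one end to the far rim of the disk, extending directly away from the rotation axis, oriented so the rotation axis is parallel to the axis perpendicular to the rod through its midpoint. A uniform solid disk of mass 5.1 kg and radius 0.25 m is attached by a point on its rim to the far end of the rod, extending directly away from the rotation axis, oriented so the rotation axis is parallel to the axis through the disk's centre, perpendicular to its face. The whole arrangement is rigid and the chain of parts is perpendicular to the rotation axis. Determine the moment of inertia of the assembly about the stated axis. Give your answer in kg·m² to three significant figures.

16.3

Solid disk: I_cm = (1/2)MR² = (1/2)(2.1)(0.26)² = 0.07098 kg·m²; centre at d = 0.26 m, so the parallel axis theorem gives I = 0.07098 + (2.1)(0.26)² = 0.21294 kg·m².
Thin rod: I_cm = (1/12)ML² = (1/12)(1.5)(0.91)² = 0.10351 kg·m²; centre at d = 0.26 + 0.26 + 0.455 = 0.975 m, so the parallel axis theorem gives I = 0.10351 + (1.5)(0.975)² = 1.5295 kg·m².
Solid disk: I_cm = (1/2)MR² = (1/2)(5.1)(0.25)² = 0.15937 kg·m²; centre at d = 0.26 + 0.26 + 0.455 + 0.455 + 0.25 = 1.68 m, so the parallel axis theorem gives I = 0.15937 + (5.1)(1.68)² = 14.554 kg·m².
Total I = 0.21294 + 1.5295 + 14.554 = 16.296 kg·m².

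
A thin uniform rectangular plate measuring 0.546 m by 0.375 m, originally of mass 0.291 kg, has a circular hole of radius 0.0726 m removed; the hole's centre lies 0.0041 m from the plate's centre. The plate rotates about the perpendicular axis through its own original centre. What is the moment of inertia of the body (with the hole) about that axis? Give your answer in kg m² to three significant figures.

0.0106

Unpierced body about its centre: I₀ = (1/12)M(a²+b²) = (1/12)(0.291)[(0.546)² + (0.375)²] = 0.010639 kg m².
The removed disk has mass m = M·πr²/(ab) = (0.291)·π(0.0726)²/(0.546·0.375) = 0.023534 kg (same uniform areal density).
Its moment of inertia about the rotation axis (parallel-axis theorem): I_hole = (1/2)mr² + md² = (1/2)(0.023534)(0.0726)² + (0.023534)(0.0041)² = 6.2416e-05 kg m².
Treating the hole as negative mass, I = I₀ − I_hole = 0.010639 − 6.2416e-05 = 0.010577 kg m².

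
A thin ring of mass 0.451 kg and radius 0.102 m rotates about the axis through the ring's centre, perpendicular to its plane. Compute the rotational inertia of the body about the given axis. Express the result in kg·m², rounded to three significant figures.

I_cm = MR² = (0.451)(0.102)² = 0.0046922 kg·m²; axis through the centre, so I = 0.0046922 kg·m².

0.00469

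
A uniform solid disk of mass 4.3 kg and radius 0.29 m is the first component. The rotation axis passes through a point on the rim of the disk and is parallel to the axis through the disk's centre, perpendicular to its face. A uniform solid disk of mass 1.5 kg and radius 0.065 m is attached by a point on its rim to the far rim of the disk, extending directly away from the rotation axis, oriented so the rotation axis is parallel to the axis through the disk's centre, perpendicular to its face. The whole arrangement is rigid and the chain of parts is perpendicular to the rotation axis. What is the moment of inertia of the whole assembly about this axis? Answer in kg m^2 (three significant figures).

1.17

Solid disk: I_cm = (1/2)MR² = (1/2)(4.3)(0.29)² = 0.18081 kg m^2; centre at d = 0.29 m, so I = I_cm + Md² gives I = 0.18081 + (4.3)(0.29)² = 0.54244 kg m^2.
Solid disk: I_cm = (1/2)MR² = (1/2)(1.5)(0.065)² = 0.0031688 kg m^2; centre at d = 0.29 + 0.29 + 0.065 = 0.645 m, so I = I_cm + Md² gives I = 0.0031688 + (1.5)(0.645)² = 0.62721 kg m^2.
Total I = 0.54244 + 0.62721 = 1.1697 kg m^2.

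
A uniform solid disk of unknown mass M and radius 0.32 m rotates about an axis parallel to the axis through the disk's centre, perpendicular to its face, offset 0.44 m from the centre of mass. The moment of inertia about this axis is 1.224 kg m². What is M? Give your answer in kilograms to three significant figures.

5.00

I = I_cm + Md² = (1/2)MR² + Md² = M·[0.5·(0.32)² + (0.44)²] = M·0.2448.
So M = 1.224 / 0.2448 = 5 kg.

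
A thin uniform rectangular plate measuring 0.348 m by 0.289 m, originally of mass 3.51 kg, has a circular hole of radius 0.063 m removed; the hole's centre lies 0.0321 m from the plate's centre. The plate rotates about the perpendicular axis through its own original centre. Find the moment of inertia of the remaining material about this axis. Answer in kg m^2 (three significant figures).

0.0585

Unpierced body about its centre: I₀ = (1/12)M(a²+b²) = (1/12)(3.51)[(0.348)² + (0.289)²] = 0.059853 kg m^2.
The removed disk has mass m = M·πr²/(ab) = (3.51)·π(0.063)²/(0.348·0.289) = 0.43517 kg (same uniform areal density).
Its moment of inertia about the rotation axis (parallel-axis theorem): I_hole = (1/2)mr² + md² = (1/2)(0.43517)(0.063)² + (0.43517)(0.0321)² = 0.001312 kg m^2.
Treating the hole as negative mass, I = I₀ − I_hole = 0.059853 − 0.001312 = 0.058541 kg m^2.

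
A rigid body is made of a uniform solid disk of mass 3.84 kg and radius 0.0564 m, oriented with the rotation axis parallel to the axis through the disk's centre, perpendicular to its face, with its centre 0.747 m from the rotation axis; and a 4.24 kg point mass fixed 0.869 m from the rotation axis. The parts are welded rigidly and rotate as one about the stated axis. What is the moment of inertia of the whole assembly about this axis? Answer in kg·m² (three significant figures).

5.35

Solid disk: I_cm = (1/2)MR² = (1/2)(3.84)(0.0564)² = 0.0061074 kg·m²; centre at d = 0.747 m, so I = I_cm + Md² gives I = 0.0061074 + (3.84)(0.747)² = 2.1489 kg·m².
Point mass: I_cm = 0; centre at d = 0.869 m, so I = I_cm + Md² gives I = 0 + (4.24)(0.869)² = 3.2019 kg·m².
Total I = 2.1489 + 3.2019 = 5.3507 kg·m².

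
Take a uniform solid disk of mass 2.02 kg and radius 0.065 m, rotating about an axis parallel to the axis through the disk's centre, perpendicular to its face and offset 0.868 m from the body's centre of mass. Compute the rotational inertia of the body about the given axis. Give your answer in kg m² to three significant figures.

I_cm = (1/2)MR² = (1/2)(2.02)(0.065)² = 0.0042673 kg m²; centre at d = 0.868 m, so I = I_cm + Md² gives I = 0.0042673 + (2.02)(0.868)² = 1.5262 kg m².

1.53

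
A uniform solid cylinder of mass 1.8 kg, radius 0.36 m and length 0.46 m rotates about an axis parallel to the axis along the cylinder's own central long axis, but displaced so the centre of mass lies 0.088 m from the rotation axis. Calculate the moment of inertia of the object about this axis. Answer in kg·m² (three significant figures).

0.131

I_cm = (1/2)MR² = (1/2)(1.8)(0.36)² = 0.11664 kg·m²; centre at d = 0.088 m, so the parallel axis theorem gives I = 0.11664 + (1.8)(0.088)² = 0.13058 kg·m².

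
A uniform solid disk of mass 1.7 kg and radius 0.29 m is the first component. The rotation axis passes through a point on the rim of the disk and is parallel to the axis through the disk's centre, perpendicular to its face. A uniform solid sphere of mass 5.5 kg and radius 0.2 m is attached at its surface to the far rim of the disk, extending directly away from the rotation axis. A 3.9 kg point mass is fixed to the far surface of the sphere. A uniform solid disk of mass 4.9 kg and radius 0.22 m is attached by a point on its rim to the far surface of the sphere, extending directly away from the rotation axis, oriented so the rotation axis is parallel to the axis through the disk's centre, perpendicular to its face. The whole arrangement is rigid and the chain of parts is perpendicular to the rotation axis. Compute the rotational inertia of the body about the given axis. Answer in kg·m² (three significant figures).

Solid disk: I_cm = (1/2)MR² = (1/2)(1.7)(0.29)² = 0.071485 kg·m²; centre at d = 0.29 m, so the parallel axis theorem gives I = 0.071485 + (1.7)(0.29)² = 0.21445 kg·m².
Solid sphere: I_cm = (2/5)MR² = (2/5)(5.5)(0.2)² = 0.088 kg·m²; centre at d = 0.29 + 0.29 + 0.2 = 0.78 m, so the parallel axis theorem gives I = 0.088 + (5.5)(0.78)² = 3.4342 kg·m².
Point mass: I_cm = 0; centre at d = 0.29 + 0.29 + 0.2 + 0.2 = 0.98 m, so the parallel axis theorem gives I = 0 + (3.9)(0.98)² = 3.7456 kg·m².
Solid disk: I_cm = (1/2)MR² = (1/2)(4.9)(0.22)² = 0.11858 kg·m²; centre at d = 0.29 + 0.29 + 0.2 + 0.2 + 0.22 = 1.2 m, so the parallel axis theorem gives I = 0.11858 + (4.9)(1.2)² = 7.1746 kg·m².
Total I = 0.21445 + 3.4342 + 3.7456 + 7.1746 = 14.569 kg·m².

14.6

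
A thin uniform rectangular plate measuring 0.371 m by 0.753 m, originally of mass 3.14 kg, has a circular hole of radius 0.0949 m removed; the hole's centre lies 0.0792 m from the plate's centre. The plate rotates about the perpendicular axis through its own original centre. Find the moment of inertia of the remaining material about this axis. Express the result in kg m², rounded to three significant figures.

0.181

Unpierced body about its centre: I₀ = (1/12)M(a²+b²) = (1/12)(3.14)[(0.371)² + (0.753)²] = 0.18438 kg m².
The removed disk has mass m = M·πr²/(ab) = (3.14)·π(0.0949)²/(0.371·0.753) = 0.31801 kg (same uniform areal density).
Its moment of inertia about the rotation axis (parallel-axis theorem): I_hole = (1/2)mr² + md² = (1/2)(0.31801)(0.0949)² + (0.31801)(0.0792)² = 0.0034268 kg m².
Treating the hole as negative mass, I = I₀ − I_hole = 0.18438 − 0.0034268 = 0.18096 kg m².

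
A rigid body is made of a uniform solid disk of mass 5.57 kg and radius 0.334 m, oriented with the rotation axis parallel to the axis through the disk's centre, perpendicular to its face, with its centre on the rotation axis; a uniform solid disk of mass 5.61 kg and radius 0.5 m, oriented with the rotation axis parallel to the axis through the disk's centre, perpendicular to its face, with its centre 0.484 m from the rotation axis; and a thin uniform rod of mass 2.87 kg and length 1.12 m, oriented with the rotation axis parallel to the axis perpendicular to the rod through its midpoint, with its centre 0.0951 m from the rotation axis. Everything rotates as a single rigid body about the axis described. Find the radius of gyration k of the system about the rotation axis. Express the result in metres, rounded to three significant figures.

Solid disk: I_cm = (1/2)MR² = (1/2)(5.57)(0.334)² = 0.31068 kg·m²; axis through the centre, so I = 0.31068 kg·m².
Solid disk: I_cm = (1/2)MR² = (1/2)(5.61)(0.5)² = 0.70125 kg·m²; centre at d = 0.484 m, so I = I_cm + Md² gives I = 0.70125 + (5.61)(0.484)² = 2.0154 kg·m².
Thin rod: I_cm = (1/12)ML² = (1/12)(2.87)(1.12)² = 0.30001 kg·m²; centre at d = 0.0951 m, so I = I_cm + Md² gives I = 0.30001 + (2.87)(0.0951)² = 0.32597 kg·m².
Total I = 2.6521 kg·m²; total mass M = 14.05 kg.
k = √(I/M) = √(2.6521/14.05) = 0.43447 m.

0.434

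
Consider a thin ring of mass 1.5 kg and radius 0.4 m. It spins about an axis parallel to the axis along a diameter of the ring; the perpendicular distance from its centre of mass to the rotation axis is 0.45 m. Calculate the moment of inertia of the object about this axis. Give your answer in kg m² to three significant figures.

I_cm = (1/2)MR² = (1/2)(1.5)(0.4)² = 0.12 kg m²; centre at d = 0.45 m, so the parallel axis theorem gives I = 0.12 + (1.5)(0.45)² = 0.42375 kg m².

0.424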